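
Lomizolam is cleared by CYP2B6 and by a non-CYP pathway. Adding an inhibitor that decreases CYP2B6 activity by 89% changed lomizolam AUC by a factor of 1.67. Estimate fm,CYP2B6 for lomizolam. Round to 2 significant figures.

0.45

Call the CYP2B6 fraction fm. After the interaction, CL_new/CL_old = fm × 0.11 + (1 − fm).
AUC ratio = 1 / (new CL fraction), so new CL fraction = 1 / 1.67 = 0.5988.
fm × 0.11 + 1 − fm = 0.5988  ⇒  fm × (0.11 − 1) = −0.4012  ⇒  fm = 0.45.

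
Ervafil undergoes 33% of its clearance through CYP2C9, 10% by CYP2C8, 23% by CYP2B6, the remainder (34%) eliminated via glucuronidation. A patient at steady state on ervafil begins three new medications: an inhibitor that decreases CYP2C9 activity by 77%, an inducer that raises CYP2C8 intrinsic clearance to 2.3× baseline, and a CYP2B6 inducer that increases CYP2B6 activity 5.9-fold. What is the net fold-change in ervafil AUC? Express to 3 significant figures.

The CYP2C9 pathway (33% of clearance) is reduced to 0.23× activity: 0.33 × 0.23 = 0.0759.
The CYP2C8 pathway (10% of clearance) increases to 2.3× activity: 0.1 × 2.3 = 0.23.
The CYP2B6 pathway (23% of clearance) rises to 5.9× activity: 0.23 × 5.9 = 1.357.
Non-CYP routes (34%) are unchanged.
Relative clearance = 0.0759 + 0.23 + 1.357 + 0.34 = 2.0029.
Because AUC varies inversely with clearance, the combined effect is 1 / 2.0029 = 0.499.

0.499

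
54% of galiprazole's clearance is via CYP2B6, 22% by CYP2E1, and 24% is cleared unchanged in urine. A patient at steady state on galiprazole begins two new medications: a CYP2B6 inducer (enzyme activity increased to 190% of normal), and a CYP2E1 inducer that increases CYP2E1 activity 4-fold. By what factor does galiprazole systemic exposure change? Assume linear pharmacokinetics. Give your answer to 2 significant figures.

The CYP2B6 pathway (54% of clearance) is boosted to 1.9× activity: 0.54 × 1.9 = 1.026.
The CYP2E1 pathway (22% of clearance) rises to 4× activity: 0.22 × 4 = 0.88.
Non-CYP routes (24%) are unchanged.
New clearance relative to baseline: 1.026 + 0.88 + 0.24 = 2.146.
Net systemic exposure ratio = 1 / 2.146 = 0.47.

0.47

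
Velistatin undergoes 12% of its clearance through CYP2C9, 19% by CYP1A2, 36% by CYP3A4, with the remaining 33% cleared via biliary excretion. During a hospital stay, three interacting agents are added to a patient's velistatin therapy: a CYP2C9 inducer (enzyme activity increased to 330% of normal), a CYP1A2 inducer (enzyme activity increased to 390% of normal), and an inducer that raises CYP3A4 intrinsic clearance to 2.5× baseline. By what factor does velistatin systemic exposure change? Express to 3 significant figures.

The CYP2C9 pathway (12% of clearance) rises to 3.3× activity: 0.12 × 3.3 = 0.396.
The CYP1A2 pathway (19% of clearance) increases to 3.9× activity: 0.19 × 3.9 = 0.741.
The CYP3A4 pathway (36% of clearance) increases to 2.5× activity: 0.36 × 2.5 = 0.9.
The remaining 33% of clearance is unaffected.
Relative clearance = 0.396 + 0.741 + 0.9 + 0.33 = 2.367.
Because systemic exposure varies inversely with clearance, the combined effect is 1 / 2.367 = 0.422.

0.422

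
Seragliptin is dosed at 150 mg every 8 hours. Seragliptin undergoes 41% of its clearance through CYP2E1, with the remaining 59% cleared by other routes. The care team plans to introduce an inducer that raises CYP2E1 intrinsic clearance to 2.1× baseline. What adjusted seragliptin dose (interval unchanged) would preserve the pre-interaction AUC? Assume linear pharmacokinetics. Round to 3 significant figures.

CYP2E1: 0.41 × 2.1 = 0.861
Other: 0.59 (unchanged)
New clearance relative to baseline: 0.861 + 0.59 = 1.451.
To maintain the same steady-state level, dose must scale with clearance: new dose = 150 × 1.451 = 218 mg.

218 mg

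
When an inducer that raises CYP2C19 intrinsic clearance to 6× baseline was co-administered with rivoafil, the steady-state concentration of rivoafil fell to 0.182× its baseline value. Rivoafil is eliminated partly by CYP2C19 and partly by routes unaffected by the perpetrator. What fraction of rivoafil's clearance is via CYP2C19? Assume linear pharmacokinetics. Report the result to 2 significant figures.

0.90

Call the CYP2C19 fraction fm. After the interaction, CL_new/CL_old = fm × 6 + (1 − fm).
Steady-state concentration ratio = 1 / (new CL fraction), so new CL fraction = 1 / 0.182 = 5.495.
fm × 6 + 1 − fm = 5.495  ⇒  fm × (6 − 1) = 4.495  ⇒  fm = 0.90.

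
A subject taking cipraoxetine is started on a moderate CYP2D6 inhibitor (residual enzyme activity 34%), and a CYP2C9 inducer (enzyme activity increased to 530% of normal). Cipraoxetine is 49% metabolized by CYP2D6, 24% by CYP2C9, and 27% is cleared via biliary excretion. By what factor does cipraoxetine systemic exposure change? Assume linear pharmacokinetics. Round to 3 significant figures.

CYP2D6: 0.49 × 0.34 = 0.1666
CYP2C9: 0.24 × 5.3 = 1.272
Other: 0.27 (unchanged)
CL_new/CL_old = 0.1666 + 1.272 + 0.27 = 1.7086.
Systemic exposure ∝ 1/CL: fold-change = 1 / 1.7086 = 0.585.

0.585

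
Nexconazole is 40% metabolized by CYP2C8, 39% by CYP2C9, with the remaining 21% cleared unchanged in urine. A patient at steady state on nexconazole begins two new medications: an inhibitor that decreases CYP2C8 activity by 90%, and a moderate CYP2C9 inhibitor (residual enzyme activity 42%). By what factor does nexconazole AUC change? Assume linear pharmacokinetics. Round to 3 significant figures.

The CYP2C8 pathway (40% of clearance) is reduced to 0.1× activity: 0.4 × 0.1 = 0.04.
The CYP2C9 pathway (39% of clearance) drops to 0.42× activity: 0.39 × 0.42 = 0.1638.
Non-CYP routes (21%) are unchanged.
CL_new/CL_old = 0.04 + 0.1638 + 0.21 = 0.4138.
AUC ∝ 1/CL: fold-change = 1 / 0.4138 = 2.42.

2.42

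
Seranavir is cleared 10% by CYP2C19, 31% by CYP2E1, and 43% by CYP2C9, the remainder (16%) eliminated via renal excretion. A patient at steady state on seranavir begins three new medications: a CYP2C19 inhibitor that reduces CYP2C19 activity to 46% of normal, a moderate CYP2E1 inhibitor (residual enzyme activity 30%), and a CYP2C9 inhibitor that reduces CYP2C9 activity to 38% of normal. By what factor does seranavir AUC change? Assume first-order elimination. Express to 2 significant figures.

2.2

CYP2C19: 0.1 × 0.46 = 0.046
CYP2E1: 0.31 × 0.3 = 0.093
CYP2C9: 0.43 × 0.38 = 0.1634
Other: 0.16 (unchanged)
CL_new/CL_old = 0.046 + 0.093 + 0.1634 + 0.16 = 0.4624.
Because AUC varies inversely with clearance, the combined effect is 1 / 0.4624 = 2.2.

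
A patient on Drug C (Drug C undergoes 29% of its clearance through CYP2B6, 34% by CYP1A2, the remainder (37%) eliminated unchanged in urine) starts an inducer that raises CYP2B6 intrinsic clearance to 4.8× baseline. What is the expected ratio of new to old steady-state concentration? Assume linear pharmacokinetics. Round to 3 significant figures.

0.476

CYP2B6: 0.29 × 4.8 = 1.392
CYP1A2: 0.34 (unchanged)
Other: 0.37 (unchanged)
New clearance relative to baseline: 1.392 + 0.34 + 0.37 = 2.102.
Since steady-state concentration ∝ 1/CL, the ratio is 1 / 2.102 = 0.476.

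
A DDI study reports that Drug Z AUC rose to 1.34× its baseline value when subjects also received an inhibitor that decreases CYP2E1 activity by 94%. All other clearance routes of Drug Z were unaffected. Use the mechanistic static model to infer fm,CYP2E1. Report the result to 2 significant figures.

0.27

Let fm be the CYP2E1 fraction. New clearance relative to baseline = fm × 0.06 + (1 − fm).
AUC ratio = 1 / (new CL fraction), so new CL fraction = 1 / 1.34 = 0.7463.
fm × 0.06 + 1 − fm = 0.7463  ⇒  fm × (0.06 − 1) = −0.2537  ⇒  fm = 0.27.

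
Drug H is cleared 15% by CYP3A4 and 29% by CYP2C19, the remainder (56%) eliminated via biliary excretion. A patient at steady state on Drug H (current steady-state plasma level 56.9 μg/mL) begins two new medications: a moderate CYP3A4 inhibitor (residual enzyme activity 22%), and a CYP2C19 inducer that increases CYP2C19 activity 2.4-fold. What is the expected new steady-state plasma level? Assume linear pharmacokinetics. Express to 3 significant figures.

44.1 μg/mL

The CYP3A4 pathway (15% of clearance) is reduced to 0.22× activity: 0.15 × 0.22 = 0.033.
The CYP2C19 pathway (29% of clearance) is boosted to 2.4× activity: 0.29 × 2.4 = 0.696.
Non-CYP routes (56%) are unchanged.
Relative clearance = 0.033 + 0.696 + 0.56 = 1.289.
Steady-state plasma level ∝ 1/CL: new value = 56.9 / 1.289 = 44.1 μg/mL.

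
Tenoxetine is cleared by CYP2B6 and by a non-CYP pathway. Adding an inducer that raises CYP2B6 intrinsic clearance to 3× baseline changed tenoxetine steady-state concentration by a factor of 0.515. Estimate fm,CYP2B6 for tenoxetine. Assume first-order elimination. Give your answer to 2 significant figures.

Let fm be the CYP2B6 fraction. New clearance relative to baseline = fm × 3 + (1 − fm).
Steady-state concentration ratio = 1 / (new CL fraction), so new CL fraction = 1 / 0.515 = 1.942.
fm × 3 + 1 − fm = 1.942  ⇒  fm × (3 − 1) = 0.9417  ⇒  fm = 0.47.

0.47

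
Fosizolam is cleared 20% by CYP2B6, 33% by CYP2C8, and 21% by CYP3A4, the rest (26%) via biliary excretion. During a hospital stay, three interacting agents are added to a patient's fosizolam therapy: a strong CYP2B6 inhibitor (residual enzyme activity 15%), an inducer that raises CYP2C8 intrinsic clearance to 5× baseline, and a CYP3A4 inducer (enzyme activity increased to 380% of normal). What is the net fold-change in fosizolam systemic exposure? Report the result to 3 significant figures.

The CYP2B6 pathway (20% of clearance) falls to 0.15× activity: 0.2 × 0.15 = 0.03.
The CYP2C8 pathway (33% of clearance) rises to 5× activity: 0.33 × 5 = 1.65.
The CYP3A4 pathway (21% of clearance) increases to 3.8× activity: 0.21 × 3.8 = 0.798.
Non-CYP routes (26%) are unchanged.
CL_new/CL_old = 0.03 + 1.65 + 0.798 + 0.26 = 2.738.
Systemic exposure ∝ 1/CL: fold-change = 1 / 2.738 = 0.365.

0.365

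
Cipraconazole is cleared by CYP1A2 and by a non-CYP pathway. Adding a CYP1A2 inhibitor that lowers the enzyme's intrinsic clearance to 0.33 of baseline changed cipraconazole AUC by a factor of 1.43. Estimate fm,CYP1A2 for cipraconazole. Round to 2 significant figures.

Let fm be the CYP1A2 fraction. New clearance relative to baseline = fm × 0.33 + (1 − fm).
AUC ratio = 1 / (new CL fraction), so new CL fraction = 1 / 1.43 = 0.6993.
fm × 0.33 + 1 − fm = 0.6993  ⇒  fm × (0.33 − 1) = −0.3007  ⇒  fm = 0.45.

0.45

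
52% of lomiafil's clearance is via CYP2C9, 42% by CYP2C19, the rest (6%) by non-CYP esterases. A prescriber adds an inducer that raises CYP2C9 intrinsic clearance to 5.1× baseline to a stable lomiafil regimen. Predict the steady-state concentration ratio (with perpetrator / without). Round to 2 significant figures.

CYP2C9: 0.52 × 5.1 = 2.652
CYP2C19: 0.42 (unchanged)
Other: 0.06 (unchanged)
CL_new/CL_old = 2.652 + 0.42 + 0.06 = 3.132.
Steady-state concentration ratio = CL_old/CL_new = 1 / 3.132 = 0.32.

0.32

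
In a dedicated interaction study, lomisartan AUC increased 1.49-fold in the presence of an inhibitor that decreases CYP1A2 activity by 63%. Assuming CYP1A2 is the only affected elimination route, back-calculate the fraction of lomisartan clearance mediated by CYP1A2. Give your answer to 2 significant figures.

0.52

Let fm be the CYP1A2 fraction. New clearance relative to baseline = fm × 0.37 + (1 − fm).
AUC ratio = 1 / (new CL fraction), so new CL fraction = 1 / 1.49 = 0.6711.
fm × 0.37 + 1 − fm = 0.6711  ⇒  fm × (0.37 − 1) = −0.3289  ⇒  fm = 0.52.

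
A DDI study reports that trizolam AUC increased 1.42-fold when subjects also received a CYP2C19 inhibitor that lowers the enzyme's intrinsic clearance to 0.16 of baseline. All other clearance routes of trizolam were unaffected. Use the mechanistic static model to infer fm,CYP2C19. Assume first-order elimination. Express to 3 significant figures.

0.352

Let x = fm,CYP2C19. Because AUC ∝ 1/CL, relative clearance fell to 1/1.42 = 0.7042.
Setting x·0.16 + (1 − x) = 0.7042 and solving: x = (0.7042 − 1)/(0.16 − 1) = 0.352.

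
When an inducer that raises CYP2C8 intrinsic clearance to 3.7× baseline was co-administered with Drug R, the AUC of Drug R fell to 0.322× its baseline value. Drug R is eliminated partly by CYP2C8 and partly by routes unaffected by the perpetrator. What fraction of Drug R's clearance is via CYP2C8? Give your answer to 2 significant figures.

Call the CYP2C8 fraction fm. After the interaction, CL_new/CL_old = fm × 3.7 + (1 − fm).
AUC ratio = 1 / (new CL fraction), so new CL fraction = 1 / 0.322 = 3.106.
fm × 3.7 + 1 − fm = 3.106  ⇒  fm × (3.7 − 1) = 2.106  ⇒  fm = 0.78.

0.78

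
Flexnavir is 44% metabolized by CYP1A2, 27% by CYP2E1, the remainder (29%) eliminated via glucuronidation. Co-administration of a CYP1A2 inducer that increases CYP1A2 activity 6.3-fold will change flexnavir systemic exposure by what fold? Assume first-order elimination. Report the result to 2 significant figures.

0.30

The CYP1A2 pathway (44% of clearance) rises to 6.3× activity: 0.44 × 6.3 = 2.772.
CYP2E1 (27%) and the residual 29% are unaffected.
CL_new/CL_old = 2.772 + 0.27 + 0.29 = 3.332.
Since systemic exposure ∝ 1/CL, the ratio is 1 / 3.332 = 0.30.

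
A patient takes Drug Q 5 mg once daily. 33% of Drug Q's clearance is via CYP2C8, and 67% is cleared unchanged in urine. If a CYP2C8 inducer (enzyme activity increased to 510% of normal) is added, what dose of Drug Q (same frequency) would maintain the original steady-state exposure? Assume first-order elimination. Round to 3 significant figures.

The CYP2C8 pathway (33% of clearance) increases to 5.1× activity: 0.33 × 5.1 = 1.683.
Non-CYP routes (67%) are unchanged.
Relative clearance = 1.683 + 0.67 = 2.353.
To maintain the same steady-state level, dose must scale with clearance: new dose = 5 × 2.353 = 11.8 mg.

11.8 mg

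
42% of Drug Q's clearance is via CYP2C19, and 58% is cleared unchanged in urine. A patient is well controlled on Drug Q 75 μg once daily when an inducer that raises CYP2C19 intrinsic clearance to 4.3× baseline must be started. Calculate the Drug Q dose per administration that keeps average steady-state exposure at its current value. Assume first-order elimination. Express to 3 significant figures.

The CYP2C19 pathway (42% of clearance) rises to 4.3× activity: 0.42 × 4.3 = 1.806.
The remaining 58% of clearance is unaffected.
Relative clearance = 1.806 + 0.58 = 2.386.
Css,avg = (dose rate)/CL, so holding Css fixed requires dose ∝ CL: 75 × 2.386 = 179 μg.

179 μg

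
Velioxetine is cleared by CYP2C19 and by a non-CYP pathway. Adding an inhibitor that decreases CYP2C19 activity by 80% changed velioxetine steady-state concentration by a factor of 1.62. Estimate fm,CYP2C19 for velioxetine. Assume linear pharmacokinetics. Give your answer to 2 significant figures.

0.48

CL'/CL = 1 / 1.62 = 0.6173
0.2·fm + (1 − fm) = 0.6173
fm = (0.6173 − 1) / (0.2 − 1) = 0.48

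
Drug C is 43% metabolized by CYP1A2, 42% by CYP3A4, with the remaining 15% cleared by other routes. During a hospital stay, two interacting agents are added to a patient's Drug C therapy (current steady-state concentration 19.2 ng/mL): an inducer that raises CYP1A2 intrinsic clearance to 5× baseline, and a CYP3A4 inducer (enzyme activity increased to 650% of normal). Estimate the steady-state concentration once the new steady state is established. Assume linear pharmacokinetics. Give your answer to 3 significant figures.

3.82 ng/mL

The CYP1A2 pathway (43% of clearance) increases to 5× activity: 0.43 × 5 = 2.15.
The CYP3A4 pathway (42% of clearance) increases to 6.5× activity: 0.42 × 6.5 = 2.73.
Non-CYP routes (15%) are unchanged.
New clearance relative to baseline: 2.15 + 2.73 + 0.15 = 5.03.
New steady-state concentration = 19.2 / 5.03 = 3.82 ng/mL (concentration scales inversely with clearance).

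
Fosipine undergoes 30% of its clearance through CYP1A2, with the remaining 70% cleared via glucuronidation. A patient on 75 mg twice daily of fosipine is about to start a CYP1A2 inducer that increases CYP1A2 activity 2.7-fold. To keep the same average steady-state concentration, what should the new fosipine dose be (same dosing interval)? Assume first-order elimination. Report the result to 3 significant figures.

CYP1A2: 0.3 × 2.7 = 0.81
Other: 0.7 (unchanged)
New clearance relative to baseline: 0.81 + 0.7 = 1.51.
To maintain the same steady-state level, dose must scale with clearance: new dose = 75 × 1.51 = 113 mg.

113 mg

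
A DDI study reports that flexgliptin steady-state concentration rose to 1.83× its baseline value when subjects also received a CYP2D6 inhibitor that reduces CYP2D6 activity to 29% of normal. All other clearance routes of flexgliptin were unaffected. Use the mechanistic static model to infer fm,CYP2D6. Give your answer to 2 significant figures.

Call the CYP2D6 fraction fm. After the interaction, CL_new/CL_old = fm × 0.29 + (1 − fm).
Steady-state concentration ratio = 1 / (new CL fraction), so new CL fraction = 1 / 1.83 = 0.5464.
fm × 0.29 + 1 − fm = 0.5464  ⇒  fm × (0.29 − 1) = −0.4536  ⇒  fm = 0.64.

0.64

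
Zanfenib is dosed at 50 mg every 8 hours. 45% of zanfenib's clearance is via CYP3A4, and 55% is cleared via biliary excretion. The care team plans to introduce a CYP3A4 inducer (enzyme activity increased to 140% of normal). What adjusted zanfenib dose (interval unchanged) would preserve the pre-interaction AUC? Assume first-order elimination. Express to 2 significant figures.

The CYP3A4 pathway (45% of clearance) increases to 1.4× activity: 0.45 × 1.4 = 0.63.
Non-CYP routes (55%) are unchanged.
New clearance relative to baseline: 0.63 + 0.55 = 1.18.
Exposure is unchanged when dose changes in proportion to clearance. New dose = 50 mg × 1.18 = 59 mg.

59 mg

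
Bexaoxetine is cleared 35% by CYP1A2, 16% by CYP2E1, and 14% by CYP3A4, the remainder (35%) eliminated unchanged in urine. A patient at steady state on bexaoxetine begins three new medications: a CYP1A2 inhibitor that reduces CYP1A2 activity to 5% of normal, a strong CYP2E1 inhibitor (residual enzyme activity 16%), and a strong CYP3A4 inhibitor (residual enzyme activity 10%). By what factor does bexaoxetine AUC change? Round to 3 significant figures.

The CYP1A2 pathway (35% of clearance) falls to 0.05× activity: 0.35 × 0.05 = 0.0175.
The CYP2E1 pathway (16% of clearance) drops to 0.16× activity: 0.16 × 0.16 = 0.0256.
The CYP3A4 pathway (14% of clearance) drops to 0.1× activity: 0.14 × 0.1 = 0.014.
Non-CYP routes (35%) are unchanged.
Relative clearance = 0.0175 + 0.0256 + 0.014 + 0.35 = 0.4071.
Net AUC ratio = 1 / 0.4071 = 2.46.

2.46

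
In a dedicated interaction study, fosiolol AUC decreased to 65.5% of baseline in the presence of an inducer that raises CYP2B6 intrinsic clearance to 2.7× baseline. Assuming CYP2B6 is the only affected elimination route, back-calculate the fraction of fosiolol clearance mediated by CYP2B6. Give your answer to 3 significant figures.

0.310

Write x for the fraction cleared via CYP2B6. The observed AUC change means clearance rose to 1/0.655 = 1.527 of baseline.
Setting x·2.7 + (1 − x) = 1.527 and solving: x = (1.527 − 1)/(2.7 − 1) = 0.310.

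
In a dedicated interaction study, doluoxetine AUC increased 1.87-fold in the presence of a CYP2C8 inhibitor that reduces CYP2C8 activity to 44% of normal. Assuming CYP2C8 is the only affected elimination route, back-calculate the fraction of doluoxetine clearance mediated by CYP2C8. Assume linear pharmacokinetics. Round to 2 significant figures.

0.83

Write x for the fraction cleared via CYP2C8. The observed AUC change means clearance fell to 1/1.87 = 0.5348 of baseline.
Only the CYP2C8 route changed, so 0.5348 = x·0.44 + (1 − x), giving x = 0.83.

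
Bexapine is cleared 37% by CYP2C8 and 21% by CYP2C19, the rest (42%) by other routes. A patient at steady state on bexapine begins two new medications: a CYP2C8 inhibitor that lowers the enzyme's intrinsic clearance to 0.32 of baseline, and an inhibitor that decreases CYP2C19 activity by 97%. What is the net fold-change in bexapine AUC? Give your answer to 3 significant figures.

The CYP2C8 pathway (37% of clearance) drops to 0.32× activity: 0.37 × 0.32 = 0.1184.
The CYP2C19 pathway (21% of clearance) falls to 0.03× activity: 0.21 × 0.03 = 0.0063.
The remaining 42% of clearance is unaffected.
CL_new/CL_old = 0.1184 + 0.0063 + 0.42 = 0.5447.
AUC ∝ 1/CL: fold-change = 1 / 0.5447 = 1.84.

1.84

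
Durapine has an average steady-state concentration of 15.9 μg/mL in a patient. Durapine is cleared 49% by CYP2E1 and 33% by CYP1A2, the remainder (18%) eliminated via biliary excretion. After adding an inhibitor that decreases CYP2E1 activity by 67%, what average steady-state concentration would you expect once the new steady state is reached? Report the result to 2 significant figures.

The CYP2E1 pathway (49% of clearance) is reduced to 0.33× activity: 0.49 × 0.33 = 0.1617.
CYP1A2 (33%) and the residual 18% are unaffected.
New clearance relative to baseline: 0.1617 + 0.33 + 0.18 = 0.6717.
New average steady-state concentration = baseline ÷ relative clearance = 15.9 / 0.6717 = 24 μg/mL.

24 μg/mL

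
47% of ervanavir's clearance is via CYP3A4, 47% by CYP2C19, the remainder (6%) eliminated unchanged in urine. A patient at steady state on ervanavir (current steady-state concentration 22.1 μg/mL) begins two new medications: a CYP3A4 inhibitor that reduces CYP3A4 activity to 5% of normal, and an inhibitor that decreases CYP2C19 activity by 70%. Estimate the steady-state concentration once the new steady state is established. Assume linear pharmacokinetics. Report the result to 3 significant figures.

CYP3A4: 0.47 × 0.05 = 0.0235
CYP2C19: 0.47 × 0.3 = 0.141
Other: 0.06 (unchanged)
CL_new/CL_old = 0.0235 + 0.141 + 0.06 = 0.2245.
New steady-state concentration = 22.1 / 0.2245 = 98.4 μg/mL (concentration scales inversely with clearance).

98.4 μg/mL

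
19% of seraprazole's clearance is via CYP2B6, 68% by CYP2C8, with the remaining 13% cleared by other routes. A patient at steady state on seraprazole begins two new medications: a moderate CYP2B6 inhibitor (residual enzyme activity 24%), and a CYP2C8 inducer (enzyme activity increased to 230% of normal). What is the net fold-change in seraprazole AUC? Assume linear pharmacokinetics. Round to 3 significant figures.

The CYP2B6 pathway (19% of clearance) falls to 0.24× activity: 0.19 × 0.24 = 0.0456.
The CYP2C8 pathway (68% of clearance) rises to 2.3× activity: 0.68 × 2.3 = 1.564.
The remaining 13% of clearance is unaffected.
CL_new/CL_old = 0.0456 + 1.564 + 0.13 = 1.7396.
Because AUC varies inversely with clearance, the combined effect is 1 / 1.7396 = 0.575.

0.575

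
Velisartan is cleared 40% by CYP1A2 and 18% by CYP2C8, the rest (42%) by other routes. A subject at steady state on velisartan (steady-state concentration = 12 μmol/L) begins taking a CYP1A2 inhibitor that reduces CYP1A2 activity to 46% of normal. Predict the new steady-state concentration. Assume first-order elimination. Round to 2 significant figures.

The CYP1A2 pathway (40% of clearance) is reduced to 0.46× activity: 0.4 × 0.46 = 0.184.
CYP2C8 (18%) and the residual 42% are unaffected.
New clearance relative to baseline: 0.184 + 0.18 + 0.42 = 0.784.
With dosing unchanged, steady-state concentration scales as 1/CL: 12 / 0.784 = 15 μmol/L.

15 μmol/L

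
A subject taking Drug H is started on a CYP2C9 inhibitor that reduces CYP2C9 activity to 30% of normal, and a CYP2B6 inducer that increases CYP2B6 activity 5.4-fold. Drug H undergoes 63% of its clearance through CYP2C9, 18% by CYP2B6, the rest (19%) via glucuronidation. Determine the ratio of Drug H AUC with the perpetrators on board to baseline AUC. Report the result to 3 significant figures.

0.740

The CYP2C9 pathway (63% of clearance) is reduced to 0.3× activity: 0.63 × 0.3 = 0.189.
The CYP2B6 pathway (18% of clearance) is boosted to 5.4× activity: 0.18 × 5.4 = 0.972.
The remaining 19% of clearance is unaffected.
Relative clearance = 0.189 + 0.972 + 0.19 = 1.351.
Net AUC ratio = 1 / 1.351 = 0.740.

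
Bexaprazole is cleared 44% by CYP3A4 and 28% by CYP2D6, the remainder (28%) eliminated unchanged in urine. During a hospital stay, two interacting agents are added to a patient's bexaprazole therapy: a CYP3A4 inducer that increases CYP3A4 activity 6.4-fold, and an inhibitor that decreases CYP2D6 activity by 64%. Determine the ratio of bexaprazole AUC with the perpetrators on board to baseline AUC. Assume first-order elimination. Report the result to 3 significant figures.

The CYP3A4 pathway (44% of clearance) rises to 6.4× activity: 0.44 × 6.4 = 2.816.
The CYP2D6 pathway (28% of clearance) is reduced to 0.36× activity: 0.28 × 0.36 = 0.1008.
Non-CYP routes (28%) are unchanged.
CL_new/CL_old = 2.816 + 0.1008 + 0.28 = 3.1968.
AUC ∝ 1/CL: fold-change = 1 / 3.1968 = 0.313.

0.313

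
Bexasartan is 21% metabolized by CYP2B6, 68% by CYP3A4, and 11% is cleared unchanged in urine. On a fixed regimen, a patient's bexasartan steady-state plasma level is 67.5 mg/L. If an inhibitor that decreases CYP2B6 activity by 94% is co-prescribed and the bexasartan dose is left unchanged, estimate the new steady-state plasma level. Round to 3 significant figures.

84.1 mg/L

CYP2B6: 0.21 × 0.06 = 0.0126
CYP3A4: 0.68 (unchanged)
Other: 0.11 (unchanged)
New clearance relative to baseline: 0.0126 + 0.68 + 0.11 = 0.8026.
Steady-state plasma level ∝ 1/CL, so new value = 67.5 / 0.8026 = 84.1 mg/L.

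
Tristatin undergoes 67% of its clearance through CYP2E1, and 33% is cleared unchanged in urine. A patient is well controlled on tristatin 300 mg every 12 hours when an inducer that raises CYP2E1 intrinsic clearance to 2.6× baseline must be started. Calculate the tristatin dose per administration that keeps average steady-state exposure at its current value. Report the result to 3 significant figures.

622 mg

CYP2E1: 0.67 × 2.6 = 1.742
Other: 0.33 (unchanged)
CL_new/CL_old = 1.742 + 0.33 = 2.072.
To maintain the same steady-state level, dose must scale with clearance: new dose = 300 × 2.072 = 622 mg.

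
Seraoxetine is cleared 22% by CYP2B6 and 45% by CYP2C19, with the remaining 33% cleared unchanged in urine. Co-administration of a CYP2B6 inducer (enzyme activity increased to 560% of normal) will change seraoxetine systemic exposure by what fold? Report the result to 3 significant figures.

CYP2B6: 0.22 × 5.6 = 1.232
CYP2C19: 0.45 (unchanged)
Other: 0.33 (unchanged)
Relative clearance = 1.232 + 0.45 + 0.33 = 2.012.
Since systemic exposure ∝ 1/CL, the ratio is 1 / 2.012 = 0.497.

0.497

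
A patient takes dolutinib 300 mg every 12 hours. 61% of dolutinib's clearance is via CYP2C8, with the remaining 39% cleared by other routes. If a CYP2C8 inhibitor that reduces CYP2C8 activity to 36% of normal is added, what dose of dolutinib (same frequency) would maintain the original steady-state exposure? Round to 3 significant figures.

CYP2C8: 0.61 × 0.36 = 0.2196
Other: 0.39 (unchanged)
New clearance relative to baseline: 0.2196 + 0.39 = 0.6096.
To maintain the same steady-state level, dose must scale with clearance: new dose = 300 × 0.6096 = 183 mg.

183 mg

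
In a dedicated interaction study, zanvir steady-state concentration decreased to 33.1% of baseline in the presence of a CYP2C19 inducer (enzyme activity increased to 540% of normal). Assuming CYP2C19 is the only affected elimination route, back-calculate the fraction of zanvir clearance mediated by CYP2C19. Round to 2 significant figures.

0.46

Write x for the fraction cleared via CYP2C19. The observed steady-state concentration change means clearance rose to 1/0.331 = 3.021 of baseline.
Setting x·5.4 + (1 − x) = 3.021 and solving: x = (3.021 − 1)/(5.4 − 1) = 0.46.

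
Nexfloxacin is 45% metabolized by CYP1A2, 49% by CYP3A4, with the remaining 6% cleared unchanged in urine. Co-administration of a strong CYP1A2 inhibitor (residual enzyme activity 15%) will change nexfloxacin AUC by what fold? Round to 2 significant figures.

The CYP1A2 pathway (45% of clearance) drops to 0.15× activity: 0.45 × 0.15 = 0.0675.
CYP3A4 (49%) and the residual 6% are unaffected.
CL_new/CL_old = 0.0675 + 0.49 + 0.06 = 0.6175.
AUC ratio = CL_old/CL_new = 1 / 0.6175 = 1.6.

1.6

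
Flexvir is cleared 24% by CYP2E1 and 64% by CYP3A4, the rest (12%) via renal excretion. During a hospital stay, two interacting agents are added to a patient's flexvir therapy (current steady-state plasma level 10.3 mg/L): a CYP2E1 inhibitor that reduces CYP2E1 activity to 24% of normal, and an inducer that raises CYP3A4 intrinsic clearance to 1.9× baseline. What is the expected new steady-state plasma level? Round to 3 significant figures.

The CYP2E1 pathway (24% of clearance) drops to 0.24× activity: 0.24 × 0.24 = 0.0576.
The CYP3A4 pathway (64% of clearance) rises to 1.9× activity: 0.64 × 1.9 = 1.216.
Non-CYP routes (12%) are unchanged.
CL_new/CL_old = 0.0576 + 1.216 + 0.12 = 1.3936.
Dividing the baseline by the relative clearance: 10.3 / 1.3936 = 7.39 mg/L.

7.39 mg/L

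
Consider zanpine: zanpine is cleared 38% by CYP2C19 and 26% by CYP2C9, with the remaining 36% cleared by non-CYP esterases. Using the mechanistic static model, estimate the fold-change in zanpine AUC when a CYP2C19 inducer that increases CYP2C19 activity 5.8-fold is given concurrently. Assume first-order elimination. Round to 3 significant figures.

CYP2C19: 0.38 × 5.8 = 2.204
CYP2C9: 0.26 (unchanged)
Other: 0.36 (unchanged)
CL_new/CL_old = 2.204 + 0.26 + 0.36 = 2.824.
Since AUC ∝ 1/CL, the ratio is 1 / 2.824 = 0.354.

0.354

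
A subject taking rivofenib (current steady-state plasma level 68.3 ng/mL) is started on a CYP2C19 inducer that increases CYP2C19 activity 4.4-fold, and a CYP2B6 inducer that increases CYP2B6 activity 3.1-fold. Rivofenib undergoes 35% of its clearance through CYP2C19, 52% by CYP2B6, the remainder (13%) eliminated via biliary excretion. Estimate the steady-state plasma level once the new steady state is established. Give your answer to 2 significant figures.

21 ng/mL

CYP2C19: 0.35 × 4.4 = 1.54
CYP2B6: 0.52 × 3.1 = 1.612
Other: 0.13 (unchanged)
CL_new/CL_old = 1.54 + 1.612 + 0.13 = 3.282.
Dividing the baseline by the relative clearance: 68.3 / 3.282 = 21 ng/mL.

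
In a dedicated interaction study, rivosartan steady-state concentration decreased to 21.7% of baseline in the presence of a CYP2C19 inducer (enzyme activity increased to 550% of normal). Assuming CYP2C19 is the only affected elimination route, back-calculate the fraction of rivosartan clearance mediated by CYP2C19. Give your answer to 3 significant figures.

Let fm be the CYP2C19 fraction. New clearance relative to baseline = fm × 5.5 + (1 − fm).
Steady-state concentration ratio = 1 / (new CL fraction), so new CL fraction = 1 / 0.217 = 4.608.
fm × 5.5 + 1 − fm = 4.608  ⇒  fm × (5.5 − 1) = 3.608  ⇒  fm = 0.802.

0.802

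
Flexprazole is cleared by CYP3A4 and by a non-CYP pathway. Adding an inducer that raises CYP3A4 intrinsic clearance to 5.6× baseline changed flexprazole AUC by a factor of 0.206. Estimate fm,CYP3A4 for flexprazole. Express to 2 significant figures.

0.84

Let x = fm,CYP3A4. Because AUC ∝ 1/CL, relative clearance rose to 1/0.206 = 4.854.
Setting x·5.6 + (1 − x) = 4.854 and solving: x = (4.854 − 1)/(5.6 − 1) = 0.84.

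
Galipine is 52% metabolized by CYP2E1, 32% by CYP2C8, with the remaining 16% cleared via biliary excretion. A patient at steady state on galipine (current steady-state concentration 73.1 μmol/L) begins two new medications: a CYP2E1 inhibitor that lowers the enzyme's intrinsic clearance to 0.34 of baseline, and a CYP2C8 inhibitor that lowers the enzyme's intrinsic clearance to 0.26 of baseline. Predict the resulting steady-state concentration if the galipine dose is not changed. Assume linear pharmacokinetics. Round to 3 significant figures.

174 μmol/L

The CYP2E1 pathway (52% of clearance) falls to 0.34× activity: 0.52 × 0.34 = 0.1768.
The CYP2C8 pathway (32% of clearance) drops to 0.26× activity: 0.32 × 0.26 = 0.0832.
Non-CYP routes (16%) are unchanged.
Relative clearance = 0.1768 + 0.0832 + 0.16 = 0.42.
Dividing the baseline by the relative clearance: 73.1 / 0.42 = 174 μmol/L.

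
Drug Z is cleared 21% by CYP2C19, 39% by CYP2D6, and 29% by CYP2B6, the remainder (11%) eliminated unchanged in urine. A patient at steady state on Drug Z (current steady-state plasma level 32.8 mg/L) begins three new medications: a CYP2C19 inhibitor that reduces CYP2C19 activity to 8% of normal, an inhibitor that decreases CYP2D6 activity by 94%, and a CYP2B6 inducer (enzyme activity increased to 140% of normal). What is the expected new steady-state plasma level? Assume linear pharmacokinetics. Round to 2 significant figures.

59 mg/L

The CYP2C19 pathway (21% of clearance) drops to 0.08× activity: 0.21 × 0.08 = 0.0168.
The CYP2D6 pathway (39% of clearance) falls to 0.06× activity: 0.39 × 0.06 = 0.0234.
The CYP2B6 pathway (29% of clearance) rises to 1.4× activity: 0.29 × 1.4 = 0.406.
Non-CYP routes (11%) are unchanged.
New clearance relative to baseline: 0.0168 + 0.0234 + 0.406 + 0.11 = 0.5562.
Dividing the baseline by the relative clearance: 32.8 / 0.5562 = 59 mg/L.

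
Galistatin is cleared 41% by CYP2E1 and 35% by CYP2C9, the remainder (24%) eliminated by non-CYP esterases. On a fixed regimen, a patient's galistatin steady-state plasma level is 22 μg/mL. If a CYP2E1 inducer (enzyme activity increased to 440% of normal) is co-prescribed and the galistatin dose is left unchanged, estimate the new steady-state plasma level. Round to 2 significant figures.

9.2 μg/mL

The CYP2E1 pathway (41% of clearance) increases to 4.4× activity: 0.41 × 4.4 = 1.804.
CYP2C9 (35%) and the residual 24% are unaffected.
New clearance relative to baseline: 1.804 + 0.35 + 0.24 = 2.394.
With dosing unchanged, steady-state plasma level scales as 1/CL: 22 / 2.394 = 9.2 μg/mL.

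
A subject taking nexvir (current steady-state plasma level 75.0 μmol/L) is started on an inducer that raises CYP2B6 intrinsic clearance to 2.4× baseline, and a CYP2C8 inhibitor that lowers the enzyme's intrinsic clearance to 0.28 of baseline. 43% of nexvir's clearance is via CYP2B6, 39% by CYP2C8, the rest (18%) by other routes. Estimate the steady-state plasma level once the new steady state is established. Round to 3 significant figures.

56.8 μmol/L

CYP2B6: 0.43 × 2.4 = 1.032
CYP2C8: 0.39 × 0.28 = 0.1092
Other: 0.18 (unchanged)
CL_new/CL_old = 1.032 + 0.1092 + 0.18 = 1.3212.
Steady-state plasma level ∝ 1/CL: new value = 75.0 / 1.3212 = 56.8 μmol/L.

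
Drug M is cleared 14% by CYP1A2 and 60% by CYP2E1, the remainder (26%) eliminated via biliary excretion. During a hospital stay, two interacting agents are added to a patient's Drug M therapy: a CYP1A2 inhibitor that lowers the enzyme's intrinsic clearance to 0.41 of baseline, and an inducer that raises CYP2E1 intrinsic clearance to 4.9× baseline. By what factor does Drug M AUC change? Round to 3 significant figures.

The CYP1A2 pathway (14% of clearance) falls to 0.41× activity: 0.14 × 0.41 = 0.0574.
The CYP2E1 pathway (60% of clearance) is boosted to 4.9× activity: 0.6 × 4.9 = 2.94.
Non-CYP routes (26%) are unchanged.
New clearance relative to baseline: 0.0574 + 2.94 + 0.26 = 3.2574.
Net AUC ratio = 1 / 3.2574 = 0.307.

0.307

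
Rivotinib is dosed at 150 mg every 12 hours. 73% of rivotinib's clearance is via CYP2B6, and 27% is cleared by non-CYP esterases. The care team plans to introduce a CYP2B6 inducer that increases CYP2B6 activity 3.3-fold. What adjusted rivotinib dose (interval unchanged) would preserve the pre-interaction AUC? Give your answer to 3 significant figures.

CYP2B6: 0.73 × 3.3 = 2.409
Other: 0.27 (unchanged)
New clearance relative to baseline: 2.409 + 0.27 = 2.679.
Exposure is unchanged when dose changes in proportion to clearance. New dose = 150 mg × 2.679 = 402 mg.

402 mg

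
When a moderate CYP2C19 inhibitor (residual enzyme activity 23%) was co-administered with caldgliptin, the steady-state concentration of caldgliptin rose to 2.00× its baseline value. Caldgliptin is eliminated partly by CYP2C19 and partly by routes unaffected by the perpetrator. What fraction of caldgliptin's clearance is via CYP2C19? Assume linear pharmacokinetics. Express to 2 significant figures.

Write x for the fraction cleared via CYP2C19. The observed steady-state concentration change means clearance fell to 1/2.00 = 0.5 of baseline.
Setting x·0.23 + (1 − x) = 0.5 and solving: x = (0.5 − 1)/(0.23 − 1) = 0.65.

0.65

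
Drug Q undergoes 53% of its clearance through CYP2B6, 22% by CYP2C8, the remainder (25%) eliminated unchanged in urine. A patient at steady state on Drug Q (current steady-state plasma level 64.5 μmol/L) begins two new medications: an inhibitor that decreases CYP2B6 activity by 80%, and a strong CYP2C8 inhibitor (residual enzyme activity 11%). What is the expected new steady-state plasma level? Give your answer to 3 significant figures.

170 μmol/L

The CYP2B6 pathway (53% of clearance) drops to 0.2× activity: 0.53 × 0.2 = 0.106.
The CYP2C8 pathway (22% of clearance) drops to 0.11× activity: 0.22 × 0.11 = 0.0242.
The remaining 25% of clearance is unaffected.
New clearance relative to baseline: 0.106 + 0.0242 + 0.25 = 0.3802.
Dividing the baseline by the relative clearance: 64.5 / 0.3802 = 170 μmol/L.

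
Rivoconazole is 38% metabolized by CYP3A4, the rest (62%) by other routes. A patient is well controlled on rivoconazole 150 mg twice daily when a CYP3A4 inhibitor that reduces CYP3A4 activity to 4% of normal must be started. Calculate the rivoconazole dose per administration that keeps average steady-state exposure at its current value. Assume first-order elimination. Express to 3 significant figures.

95.3 mg

The CYP3A4 pathway (38% of clearance) falls to 0.04× activity: 0.38 × 0.04 = 0.0152.
The remaining 62% of clearance is unaffected.
Relative clearance = 0.0152 + 0.62 = 0.6352.
Exposure is unchanged when dose changes in proportion to clearance. New dose = 150 mg × 0.6352 = 95.3 mg.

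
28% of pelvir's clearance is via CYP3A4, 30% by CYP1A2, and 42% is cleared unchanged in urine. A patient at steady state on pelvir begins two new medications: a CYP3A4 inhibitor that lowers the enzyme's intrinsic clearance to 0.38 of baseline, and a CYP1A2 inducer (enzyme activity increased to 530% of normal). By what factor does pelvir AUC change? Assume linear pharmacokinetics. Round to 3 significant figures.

0.473

The CYP3A4 pathway (28% of clearance) drops to 0.38× activity: 0.28 × 0.38 = 0.1064.
The CYP1A2 pathway (30% of clearance) is boosted to 5.3× activity: 0.3 × 5.3 = 1.59.
Non-CYP routes (42%) are unchanged.
Relative clearance = 0.1064 + 1.59 + 0.42 = 2.1164.
Because AUC varies inversely with clearance, the combined effect is 1 / 2.1164 = 0.473.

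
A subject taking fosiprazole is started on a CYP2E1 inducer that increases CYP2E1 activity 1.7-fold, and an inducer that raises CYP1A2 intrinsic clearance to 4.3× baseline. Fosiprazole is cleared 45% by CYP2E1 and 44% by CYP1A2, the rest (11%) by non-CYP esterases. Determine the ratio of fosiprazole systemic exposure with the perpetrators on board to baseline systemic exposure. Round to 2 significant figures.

0.36

The CYP2E1 pathway (45% of clearance) rises to 1.7× activity: 0.45 × 1.7 = 0.765.
The CYP1A2 pathway (44% of clearance) increases to 4.3× activity: 0.44 × 4.3 = 1.892.
The remaining 11% of clearance is unaffected.
Relative clearance = 0.765 + 1.892 + 0.11 = 2.767.
Systemic exposure ∝ 1/CL: fold-change = 1 / 2.767 = 0.36.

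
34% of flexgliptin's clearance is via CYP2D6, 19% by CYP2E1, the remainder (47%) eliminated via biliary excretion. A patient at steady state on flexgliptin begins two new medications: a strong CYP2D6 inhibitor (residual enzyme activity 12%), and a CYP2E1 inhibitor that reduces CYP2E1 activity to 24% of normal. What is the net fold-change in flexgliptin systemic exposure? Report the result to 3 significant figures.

The CYP2D6 pathway (34% of clearance) drops to 0.12× activity: 0.34 × 0.12 = 0.0408.
The CYP2E1 pathway (19% of clearance) drops to 0.24× activity: 0.19 × 0.24 = 0.0456.
Non-CYP routes (47%) are unchanged.
CL_new/CL_old = 0.0408 + 0.0456 + 0.47 = 0.5564.
Because systemic exposure varies inversely with clearance, the combined effect is 1 / 0.5564 = 1.80.

1.80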